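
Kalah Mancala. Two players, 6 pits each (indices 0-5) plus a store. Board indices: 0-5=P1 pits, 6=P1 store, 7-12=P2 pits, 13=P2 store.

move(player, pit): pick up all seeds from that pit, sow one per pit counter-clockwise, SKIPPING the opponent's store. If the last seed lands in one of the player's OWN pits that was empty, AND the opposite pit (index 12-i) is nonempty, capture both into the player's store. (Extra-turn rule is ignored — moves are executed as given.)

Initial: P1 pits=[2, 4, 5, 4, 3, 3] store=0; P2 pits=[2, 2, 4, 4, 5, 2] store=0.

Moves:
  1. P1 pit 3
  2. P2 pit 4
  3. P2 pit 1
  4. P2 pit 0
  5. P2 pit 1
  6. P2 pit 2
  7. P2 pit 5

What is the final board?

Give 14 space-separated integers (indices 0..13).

Answer: 5 7 8 0 4 4 1 0 0 0 7 1 0 3

Derivation:
Move 1: P1 pit3 -> P1=[2,4,5,0,4,4](1) P2=[3,2,4,4,5,2](0)
Move 2: P2 pit4 -> P1=[3,5,6,0,4,4](1) P2=[3,2,4,4,0,3](1)
Move 3: P2 pit1 -> P1=[3,5,6,0,4,4](1) P2=[3,0,5,5,0,3](1)
Move 4: P2 pit0 -> P1=[3,5,6,0,4,4](1) P2=[0,1,6,6,0,3](1)
Move 5: P2 pit1 -> P1=[3,5,6,0,4,4](1) P2=[0,0,7,6,0,3](1)
Move 6: P2 pit2 -> P1=[4,6,7,0,4,4](1) P2=[0,0,0,7,1,4](2)
Move 7: P2 pit5 -> P1=[5,7,8,0,4,4](1) P2=[0,0,0,7,1,0](3)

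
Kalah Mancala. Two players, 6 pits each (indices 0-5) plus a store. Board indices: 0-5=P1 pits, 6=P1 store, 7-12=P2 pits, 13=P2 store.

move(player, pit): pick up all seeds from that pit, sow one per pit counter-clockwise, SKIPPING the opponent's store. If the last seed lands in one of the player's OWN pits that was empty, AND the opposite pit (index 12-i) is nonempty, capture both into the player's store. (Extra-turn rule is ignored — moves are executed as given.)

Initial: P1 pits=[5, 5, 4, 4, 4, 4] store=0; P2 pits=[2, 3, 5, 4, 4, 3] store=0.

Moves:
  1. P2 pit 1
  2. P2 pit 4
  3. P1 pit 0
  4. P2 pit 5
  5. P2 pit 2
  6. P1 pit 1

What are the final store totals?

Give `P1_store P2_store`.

Move 1: P2 pit1 -> P1=[5,5,4,4,4,4](0) P2=[2,0,6,5,5,3](0)
Move 2: P2 pit4 -> P1=[6,6,5,4,4,4](0) P2=[2,0,6,5,0,4](1)
Move 3: P1 pit0 -> P1=[0,7,6,5,5,5](1) P2=[2,0,6,5,0,4](1)
Move 4: P2 pit5 -> P1=[1,8,7,5,5,5](1) P2=[2,0,6,5,0,0](2)
Move 5: P2 pit2 -> P1=[2,9,7,5,5,5](1) P2=[2,0,0,6,1,1](3)
Move 6: P1 pit1 -> P1=[2,0,8,6,6,6](2) P2=[3,1,1,7,1,1](3)

Answer: 2 3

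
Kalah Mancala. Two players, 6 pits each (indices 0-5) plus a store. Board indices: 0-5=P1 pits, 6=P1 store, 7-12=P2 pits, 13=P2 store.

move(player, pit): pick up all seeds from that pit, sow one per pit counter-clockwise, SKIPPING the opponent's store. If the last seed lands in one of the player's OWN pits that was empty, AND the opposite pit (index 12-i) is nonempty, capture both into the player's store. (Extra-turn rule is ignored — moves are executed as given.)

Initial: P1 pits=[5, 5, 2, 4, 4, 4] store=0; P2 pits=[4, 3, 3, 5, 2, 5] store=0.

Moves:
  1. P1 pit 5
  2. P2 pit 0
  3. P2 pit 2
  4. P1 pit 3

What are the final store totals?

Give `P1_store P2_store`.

Move 1: P1 pit5 -> P1=[5,5,2,4,4,0](1) P2=[5,4,4,5,2,5](0)
Move 2: P2 pit0 -> P1=[5,5,2,4,4,0](1) P2=[0,5,5,6,3,6](0)
Move 3: P2 pit2 -> P1=[6,5,2,4,4,0](1) P2=[0,5,0,7,4,7](1)
Move 4: P1 pit3 -> P1=[6,5,2,0,5,1](2) P2=[1,5,0,7,4,7](1)

Answer: 2 1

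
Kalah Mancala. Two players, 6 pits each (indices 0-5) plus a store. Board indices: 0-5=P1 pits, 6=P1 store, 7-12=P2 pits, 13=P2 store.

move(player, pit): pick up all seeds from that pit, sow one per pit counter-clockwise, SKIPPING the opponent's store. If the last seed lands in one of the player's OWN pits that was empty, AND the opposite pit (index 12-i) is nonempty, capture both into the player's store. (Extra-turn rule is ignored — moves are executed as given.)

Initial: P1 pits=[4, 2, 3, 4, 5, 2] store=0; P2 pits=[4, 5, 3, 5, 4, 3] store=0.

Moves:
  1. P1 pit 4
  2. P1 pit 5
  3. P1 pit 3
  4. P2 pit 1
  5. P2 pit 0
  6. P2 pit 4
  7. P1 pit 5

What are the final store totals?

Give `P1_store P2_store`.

Answer: 4 3

Derivation:
Move 1: P1 pit4 -> P1=[4,2,3,4,0,3](1) P2=[5,6,4,5,4,3](0)
Move 2: P1 pit5 -> P1=[4,2,3,4,0,0](2) P2=[6,7,4,5,4,3](0)
Move 3: P1 pit3 -> P1=[4,2,3,0,1,1](3) P2=[7,7,4,5,4,3](0)
Move 4: P2 pit1 -> P1=[5,3,3,0,1,1](3) P2=[7,0,5,6,5,4](1)
Move 5: P2 pit0 -> P1=[6,3,3,0,1,1](3) P2=[0,1,6,7,6,5](2)
Move 6: P2 pit4 -> P1=[7,4,4,1,1,1](3) P2=[0,1,6,7,0,6](3)
Move 7: P1 pit5 -> P1=[7,4,4,1,1,0](4) P2=[0,1,6,7,0,6](3)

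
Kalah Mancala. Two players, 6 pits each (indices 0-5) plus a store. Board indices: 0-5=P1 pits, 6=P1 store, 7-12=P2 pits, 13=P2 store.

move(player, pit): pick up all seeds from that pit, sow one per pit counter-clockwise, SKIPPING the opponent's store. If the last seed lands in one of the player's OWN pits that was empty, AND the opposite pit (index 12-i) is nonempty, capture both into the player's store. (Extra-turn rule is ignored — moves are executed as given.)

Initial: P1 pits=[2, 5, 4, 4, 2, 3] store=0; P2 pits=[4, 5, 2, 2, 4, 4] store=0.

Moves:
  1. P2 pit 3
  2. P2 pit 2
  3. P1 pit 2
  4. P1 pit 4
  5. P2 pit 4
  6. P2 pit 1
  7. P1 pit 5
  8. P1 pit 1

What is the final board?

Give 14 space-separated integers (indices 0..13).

Answer: 3 0 2 7 1 1 4 7 1 2 3 1 7 2

Derivation:
Move 1: P2 pit3 -> P1=[2,5,4,4,2,3](0) P2=[4,5,2,0,5,5](0)
Move 2: P2 pit2 -> P1=[2,5,4,4,2,3](0) P2=[4,5,0,1,6,5](0)
Move 3: P1 pit2 -> P1=[2,5,0,5,3,4](1) P2=[4,5,0,1,6,5](0)
Move 4: P1 pit4 -> P1=[2,5,0,5,0,5](2) P2=[5,5,0,1,6,5](0)
Move 5: P2 pit4 -> P1=[3,6,1,6,0,5](2) P2=[5,5,0,1,0,6](1)
Move 6: P2 pit1 -> P1=[3,6,1,6,0,5](2) P2=[5,0,1,2,1,7](2)
Move 7: P1 pit5 -> P1=[3,6,1,6,0,0](3) P2=[6,1,2,3,1,7](2)
Move 8: P1 pit1 -> P1=[3,0,2,7,1,1](4) P2=[7,1,2,3,1,7](2)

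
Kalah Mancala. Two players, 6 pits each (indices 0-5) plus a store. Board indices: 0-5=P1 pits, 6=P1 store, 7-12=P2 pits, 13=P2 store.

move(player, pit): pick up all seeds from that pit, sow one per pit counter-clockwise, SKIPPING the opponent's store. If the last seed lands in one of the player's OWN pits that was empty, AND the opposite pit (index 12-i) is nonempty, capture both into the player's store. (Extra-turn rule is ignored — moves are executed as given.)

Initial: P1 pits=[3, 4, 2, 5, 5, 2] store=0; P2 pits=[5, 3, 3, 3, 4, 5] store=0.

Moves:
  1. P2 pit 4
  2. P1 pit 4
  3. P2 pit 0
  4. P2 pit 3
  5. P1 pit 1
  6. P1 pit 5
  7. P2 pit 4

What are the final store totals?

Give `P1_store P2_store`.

Answer: 3 4

Derivation:
Move 1: P2 pit4 -> P1=[4,5,2,5,5,2](0) P2=[5,3,3,3,0,6](1)
Move 2: P1 pit4 -> P1=[4,5,2,5,0,3](1) P2=[6,4,4,3,0,6](1)
Move 3: P2 pit0 -> P1=[4,5,2,5,0,3](1) P2=[0,5,5,4,1,7](2)
Move 4: P2 pit3 -> P1=[5,5,2,5,0,3](1) P2=[0,5,5,0,2,8](3)
Move 5: P1 pit1 -> P1=[5,0,3,6,1,4](2) P2=[0,5,5,0,2,8](3)
Move 6: P1 pit5 -> P1=[5,0,3,6,1,0](3) P2=[1,6,6,0,2,8](3)
Move 7: P2 pit4 -> P1=[5,0,3,6,1,0](3) P2=[1,6,6,0,0,9](4)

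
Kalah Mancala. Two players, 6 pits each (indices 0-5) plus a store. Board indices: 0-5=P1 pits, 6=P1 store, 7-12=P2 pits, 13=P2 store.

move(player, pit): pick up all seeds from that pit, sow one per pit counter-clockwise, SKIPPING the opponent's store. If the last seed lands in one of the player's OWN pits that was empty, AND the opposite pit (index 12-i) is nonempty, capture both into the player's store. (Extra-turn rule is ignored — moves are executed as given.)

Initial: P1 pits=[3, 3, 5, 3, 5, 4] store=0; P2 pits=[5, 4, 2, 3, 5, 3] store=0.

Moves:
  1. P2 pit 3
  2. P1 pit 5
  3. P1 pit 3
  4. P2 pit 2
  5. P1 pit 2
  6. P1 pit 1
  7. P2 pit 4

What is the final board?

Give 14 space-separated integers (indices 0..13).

Answer: 4 1 2 3 9 2 3 7 5 0 1 0 6 2

Derivation:
Move 1: P2 pit3 -> P1=[3,3,5,3,5,4](0) P2=[5,4,2,0,6,4](1)
Move 2: P1 pit5 -> P1=[3,3,5,3,5,0](1) P2=[6,5,3,0,6,4](1)
Move 3: P1 pit3 -> P1=[3,3,5,0,6,1](2) P2=[6,5,3,0,6,4](1)
Move 4: P2 pit2 -> P1=[3,3,5,0,6,1](2) P2=[6,5,0,1,7,5](1)
Move 5: P1 pit2 -> P1=[3,3,0,1,7,2](3) P2=[7,5,0,1,7,5](1)
Move 6: P1 pit1 -> P1=[3,0,1,2,8,2](3) P2=[7,5,0,1,7,5](1)
Move 7: P2 pit4 -> P1=[4,1,2,3,9,2](3) P2=[7,5,0,1,0,6](2)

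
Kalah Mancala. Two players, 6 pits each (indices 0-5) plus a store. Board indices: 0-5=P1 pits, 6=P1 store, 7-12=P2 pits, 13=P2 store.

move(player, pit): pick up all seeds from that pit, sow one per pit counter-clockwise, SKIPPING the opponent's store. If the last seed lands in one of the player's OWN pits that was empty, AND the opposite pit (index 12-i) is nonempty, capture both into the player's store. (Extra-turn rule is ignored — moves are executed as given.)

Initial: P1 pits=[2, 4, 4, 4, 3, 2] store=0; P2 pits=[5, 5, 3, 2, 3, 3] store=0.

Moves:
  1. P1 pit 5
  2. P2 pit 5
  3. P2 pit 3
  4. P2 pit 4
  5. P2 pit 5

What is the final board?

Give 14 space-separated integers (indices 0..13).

Answer: 1 6 4 4 3 0 1 6 5 3 0 0 0 7

Derivation:
Move 1: P1 pit5 -> P1=[2,4,4,4,3,0](1) P2=[6,5,3,2,3,3](0)
Move 2: P2 pit5 -> P1=[3,5,4,4,3,0](1) P2=[6,5,3,2,3,0](1)
Move 3: P2 pit3 -> P1=[0,5,4,4,3,0](1) P2=[6,5,3,0,4,0](5)
Move 4: P2 pit4 -> P1=[1,6,4,4,3,0](1) P2=[6,5,3,0,0,1](6)
Move 5: P2 pit5 -> P1=[1,6,4,4,3,0](1) P2=[6,5,3,0,0,0](7)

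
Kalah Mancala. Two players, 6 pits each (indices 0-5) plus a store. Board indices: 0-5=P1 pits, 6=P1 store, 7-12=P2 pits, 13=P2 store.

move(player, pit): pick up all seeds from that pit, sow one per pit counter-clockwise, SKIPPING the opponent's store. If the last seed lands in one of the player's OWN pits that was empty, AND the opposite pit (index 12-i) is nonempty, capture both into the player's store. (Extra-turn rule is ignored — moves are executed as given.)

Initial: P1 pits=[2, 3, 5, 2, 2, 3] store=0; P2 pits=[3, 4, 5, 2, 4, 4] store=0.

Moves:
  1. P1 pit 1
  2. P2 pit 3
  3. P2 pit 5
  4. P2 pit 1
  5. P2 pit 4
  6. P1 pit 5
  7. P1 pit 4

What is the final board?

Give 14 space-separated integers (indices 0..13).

Move 1: P1 pit1 -> P1=[2,0,6,3,3,3](0) P2=[3,4,5,2,4,4](0)
Move 2: P2 pit3 -> P1=[2,0,6,3,3,3](0) P2=[3,4,5,0,5,5](0)
Move 3: P2 pit5 -> P1=[3,1,7,4,3,3](0) P2=[3,4,5,0,5,0](1)
Move 4: P2 pit1 -> P1=[0,1,7,4,3,3](0) P2=[3,0,6,1,6,0](5)
Move 5: P2 pit4 -> P1=[1,2,8,5,3,3](0) P2=[3,0,6,1,0,1](6)
Move 6: P1 pit5 -> P1=[1,2,8,5,3,0](1) P2=[4,1,6,1,0,1](6)
Move 7: P1 pit4 -> P1=[1,2,8,5,0,1](2) P2=[5,1,6,1,0,1](6)

Answer: 1 2 8 5 0 1 2 5 1 6 1 0 1 6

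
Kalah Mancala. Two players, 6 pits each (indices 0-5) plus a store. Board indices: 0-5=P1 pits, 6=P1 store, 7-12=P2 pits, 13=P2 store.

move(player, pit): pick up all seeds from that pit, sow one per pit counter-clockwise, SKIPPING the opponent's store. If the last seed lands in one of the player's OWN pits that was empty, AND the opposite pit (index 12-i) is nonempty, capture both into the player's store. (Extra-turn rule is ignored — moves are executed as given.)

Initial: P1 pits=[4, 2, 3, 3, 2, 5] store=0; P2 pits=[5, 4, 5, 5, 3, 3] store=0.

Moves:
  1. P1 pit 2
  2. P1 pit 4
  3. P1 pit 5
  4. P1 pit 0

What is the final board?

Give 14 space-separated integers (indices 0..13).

Move 1: P1 pit2 -> P1=[4,2,0,4,3,6](0) P2=[5,4,5,5,3,3](0)
Move 2: P1 pit4 -> P1=[4,2,0,4,0,7](1) P2=[6,4,5,5,3,3](0)
Move 3: P1 pit5 -> P1=[4,2,0,4,0,0](2) P2=[7,5,6,6,4,4](0)
Move 4: P1 pit0 -> P1=[0,3,1,5,0,0](8) P2=[7,0,6,6,4,4](0)

Answer: 0 3 1 5 0 0 8 7 0 6 6 4 4 0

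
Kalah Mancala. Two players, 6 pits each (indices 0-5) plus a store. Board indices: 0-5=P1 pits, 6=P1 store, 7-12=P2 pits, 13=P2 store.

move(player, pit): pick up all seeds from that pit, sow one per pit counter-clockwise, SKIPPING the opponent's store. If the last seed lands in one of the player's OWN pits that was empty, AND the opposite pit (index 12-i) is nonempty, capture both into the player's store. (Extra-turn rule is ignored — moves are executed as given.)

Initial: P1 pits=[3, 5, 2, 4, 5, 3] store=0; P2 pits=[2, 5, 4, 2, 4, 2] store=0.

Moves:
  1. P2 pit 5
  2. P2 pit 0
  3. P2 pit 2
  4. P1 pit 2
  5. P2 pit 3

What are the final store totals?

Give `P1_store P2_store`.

Move 1: P2 pit5 -> P1=[4,5,2,4,5,3](0) P2=[2,5,4,2,4,0](1)
Move 2: P2 pit0 -> P1=[4,5,2,4,5,3](0) P2=[0,6,5,2,4,0](1)
Move 3: P2 pit2 -> P1=[5,5,2,4,5,3](0) P2=[0,6,0,3,5,1](2)
Move 4: P1 pit2 -> P1=[5,5,0,5,6,3](0) P2=[0,6,0,3,5,1](2)
Move 5: P2 pit3 -> P1=[5,5,0,5,6,3](0) P2=[0,6,0,0,6,2](3)

Answer: 0 3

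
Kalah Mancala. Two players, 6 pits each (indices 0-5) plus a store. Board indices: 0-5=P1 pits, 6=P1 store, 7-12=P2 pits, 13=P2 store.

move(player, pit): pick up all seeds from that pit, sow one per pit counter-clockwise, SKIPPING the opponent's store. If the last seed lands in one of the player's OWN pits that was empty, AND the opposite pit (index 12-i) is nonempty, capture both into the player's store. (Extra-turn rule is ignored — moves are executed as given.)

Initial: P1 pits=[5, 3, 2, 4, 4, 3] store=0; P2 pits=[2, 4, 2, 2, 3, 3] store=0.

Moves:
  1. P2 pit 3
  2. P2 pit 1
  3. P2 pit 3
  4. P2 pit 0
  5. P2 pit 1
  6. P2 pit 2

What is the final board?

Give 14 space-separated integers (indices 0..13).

Answer: 6 3 2 4 4 3 0 0 0 0 1 7 6 1

Derivation:
Move 1: P2 pit3 -> P1=[5,3,2,4,4,3](0) P2=[2,4,2,0,4,4](0)
Move 2: P2 pit1 -> P1=[5,3,2,4,4,3](0) P2=[2,0,3,1,5,5](0)
Move 3: P2 pit3 -> P1=[5,3,2,4,4,3](0) P2=[2,0,3,0,6,5](0)
Move 4: P2 pit0 -> P1=[5,3,2,4,4,3](0) P2=[0,1,4,0,6,5](0)
Move 5: P2 pit1 -> P1=[5,3,2,4,4,3](0) P2=[0,0,5,0,6,5](0)
Move 6: P2 pit2 -> P1=[6,3,2,4,4,3](0) P2=[0,0,0,1,7,6](1)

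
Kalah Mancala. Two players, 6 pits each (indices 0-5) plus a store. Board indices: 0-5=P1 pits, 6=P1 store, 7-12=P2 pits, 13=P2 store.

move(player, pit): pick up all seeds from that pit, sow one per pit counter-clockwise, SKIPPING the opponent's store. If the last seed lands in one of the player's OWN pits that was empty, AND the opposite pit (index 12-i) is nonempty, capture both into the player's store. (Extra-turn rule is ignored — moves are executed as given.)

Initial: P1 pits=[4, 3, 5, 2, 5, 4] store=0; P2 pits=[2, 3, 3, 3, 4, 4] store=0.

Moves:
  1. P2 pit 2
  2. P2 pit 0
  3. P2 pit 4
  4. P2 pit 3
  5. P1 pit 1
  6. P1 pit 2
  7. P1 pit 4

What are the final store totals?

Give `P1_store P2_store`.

Answer: 2 5

Derivation:
Move 1: P2 pit2 -> P1=[4,3,5,2,5,4](0) P2=[2,3,0,4,5,5](0)
Move 2: P2 pit0 -> P1=[4,3,5,0,5,4](0) P2=[0,4,0,4,5,5](3)
Move 3: P2 pit4 -> P1=[5,4,6,0,5,4](0) P2=[0,4,0,4,0,6](4)
Move 4: P2 pit3 -> P1=[6,4,6,0,5,4](0) P2=[0,4,0,0,1,7](5)
Move 5: P1 pit1 -> P1=[6,0,7,1,6,5](0) P2=[0,4,0,0,1,7](5)
Move 6: P1 pit2 -> P1=[6,0,0,2,7,6](1) P2=[1,5,1,0,1,7](5)
Move 7: P1 pit4 -> P1=[6,0,0,2,0,7](2) P2=[2,6,2,1,2,7](5)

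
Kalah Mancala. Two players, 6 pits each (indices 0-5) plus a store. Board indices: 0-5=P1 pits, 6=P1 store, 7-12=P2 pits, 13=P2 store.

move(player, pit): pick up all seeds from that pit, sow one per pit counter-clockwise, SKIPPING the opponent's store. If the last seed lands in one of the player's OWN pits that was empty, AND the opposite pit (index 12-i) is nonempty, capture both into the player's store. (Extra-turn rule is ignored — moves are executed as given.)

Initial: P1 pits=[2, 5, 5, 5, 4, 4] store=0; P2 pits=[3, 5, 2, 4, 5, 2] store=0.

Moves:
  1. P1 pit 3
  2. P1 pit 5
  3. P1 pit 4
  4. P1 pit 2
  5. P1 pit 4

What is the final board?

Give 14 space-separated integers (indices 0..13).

Move 1: P1 pit3 -> P1=[2,5,5,0,5,5](1) P2=[4,6,2,4,5,2](0)
Move 2: P1 pit5 -> P1=[2,5,5,0,5,0](2) P2=[5,7,3,5,5,2](0)
Move 3: P1 pit4 -> P1=[2,5,5,0,0,1](3) P2=[6,8,4,5,5,2](0)
Move 4: P1 pit2 -> P1=[2,5,0,1,1,2](4) P2=[7,8,4,5,5,2](0)
Move 5: P1 pit4 -> P1=[2,5,0,1,0,3](4) P2=[7,8,4,5,5,2](0)

Answer: 2 5 0 1 0 3 4 7 8 4 5 5 2 0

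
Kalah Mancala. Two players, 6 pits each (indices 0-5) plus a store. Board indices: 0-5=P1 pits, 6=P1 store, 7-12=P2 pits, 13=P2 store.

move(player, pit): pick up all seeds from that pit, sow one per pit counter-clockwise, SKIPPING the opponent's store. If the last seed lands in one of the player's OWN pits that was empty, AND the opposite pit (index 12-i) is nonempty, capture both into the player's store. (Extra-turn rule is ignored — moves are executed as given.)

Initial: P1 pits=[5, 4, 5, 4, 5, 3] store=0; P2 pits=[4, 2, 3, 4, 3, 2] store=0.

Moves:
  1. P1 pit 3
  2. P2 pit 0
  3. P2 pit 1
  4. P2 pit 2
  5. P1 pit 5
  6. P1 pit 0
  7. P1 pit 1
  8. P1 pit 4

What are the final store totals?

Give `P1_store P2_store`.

Move 1: P1 pit3 -> P1=[5,4,5,0,6,4](1) P2=[5,2,3,4,3,2](0)
Move 2: P2 pit0 -> P1=[5,4,5,0,6,4](1) P2=[0,3,4,5,4,3](0)
Move 3: P2 pit1 -> P1=[5,4,5,0,6,4](1) P2=[0,0,5,6,5,3](0)
Move 4: P2 pit2 -> P1=[6,4,5,0,6,4](1) P2=[0,0,0,7,6,4](1)
Move 5: P1 pit5 -> P1=[6,4,5,0,6,0](2) P2=[1,1,1,7,6,4](1)
Move 6: P1 pit0 -> P1=[0,5,6,1,7,1](3) P2=[1,1,1,7,6,4](1)
Move 7: P1 pit1 -> P1=[0,0,7,2,8,2](4) P2=[1,1,1,7,6,4](1)
Move 8: P1 pit4 -> P1=[0,0,7,2,0,3](5) P2=[2,2,2,8,7,5](1)

Answer: 5 1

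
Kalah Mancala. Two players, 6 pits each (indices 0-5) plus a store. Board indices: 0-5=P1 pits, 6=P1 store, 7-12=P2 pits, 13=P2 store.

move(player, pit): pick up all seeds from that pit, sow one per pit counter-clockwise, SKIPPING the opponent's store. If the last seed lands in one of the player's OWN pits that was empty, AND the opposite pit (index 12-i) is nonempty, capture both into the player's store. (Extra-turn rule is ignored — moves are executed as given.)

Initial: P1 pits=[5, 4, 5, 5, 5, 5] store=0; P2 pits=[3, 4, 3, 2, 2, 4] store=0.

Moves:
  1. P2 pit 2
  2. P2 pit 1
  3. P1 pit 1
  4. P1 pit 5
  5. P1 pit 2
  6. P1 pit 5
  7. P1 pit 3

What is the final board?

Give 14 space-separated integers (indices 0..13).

Answer: 5 0 0 0 8 1 4 6 3 3 6 5 6 0

Derivation:
Move 1: P2 pit2 -> P1=[5,4,5,5,5,5](0) P2=[3,4,0,3,3,5](0)
Move 2: P2 pit1 -> P1=[5,4,5,5,5,5](0) P2=[3,0,1,4,4,6](0)
Move 3: P1 pit1 -> P1=[5,0,6,6,6,6](0) P2=[3,0,1,4,4,6](0)
Move 4: P1 pit5 -> P1=[5,0,6,6,6,0](1) P2=[4,1,2,5,5,6](0)
Move 5: P1 pit2 -> P1=[5,0,0,7,7,1](2) P2=[5,2,2,5,5,6](0)
Move 6: P1 pit5 -> P1=[5,0,0,7,7,0](3) P2=[5,2,2,5,5,6](0)
Move 7: P1 pit3 -> P1=[5,0,0,0,8,1](4) P2=[6,3,3,6,5,6](0)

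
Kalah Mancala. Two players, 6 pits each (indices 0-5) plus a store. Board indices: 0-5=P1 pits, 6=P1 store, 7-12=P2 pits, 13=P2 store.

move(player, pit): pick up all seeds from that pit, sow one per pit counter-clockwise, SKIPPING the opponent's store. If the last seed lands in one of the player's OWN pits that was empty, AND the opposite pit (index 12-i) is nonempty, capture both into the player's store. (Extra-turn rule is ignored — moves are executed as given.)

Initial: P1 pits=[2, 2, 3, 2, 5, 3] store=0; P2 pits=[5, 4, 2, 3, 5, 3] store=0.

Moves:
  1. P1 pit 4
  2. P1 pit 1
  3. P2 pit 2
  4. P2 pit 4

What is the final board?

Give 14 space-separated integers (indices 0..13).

Answer: 3 1 5 4 0 4 1 6 5 0 4 0 5 1

Derivation:
Move 1: P1 pit4 -> P1=[2,2,3,2,0,4](1) P2=[6,5,3,3,5,3](0)
Move 2: P1 pit1 -> P1=[2,0,4,3,0,4](1) P2=[6,5,3,3,5,3](0)
Move 3: P2 pit2 -> P1=[2,0,4,3,0,4](1) P2=[6,5,0,4,6,4](0)
Move 4: P2 pit4 -> P1=[3,1,5,4,0,4](1) P2=[6,5,0,4,0,5](1)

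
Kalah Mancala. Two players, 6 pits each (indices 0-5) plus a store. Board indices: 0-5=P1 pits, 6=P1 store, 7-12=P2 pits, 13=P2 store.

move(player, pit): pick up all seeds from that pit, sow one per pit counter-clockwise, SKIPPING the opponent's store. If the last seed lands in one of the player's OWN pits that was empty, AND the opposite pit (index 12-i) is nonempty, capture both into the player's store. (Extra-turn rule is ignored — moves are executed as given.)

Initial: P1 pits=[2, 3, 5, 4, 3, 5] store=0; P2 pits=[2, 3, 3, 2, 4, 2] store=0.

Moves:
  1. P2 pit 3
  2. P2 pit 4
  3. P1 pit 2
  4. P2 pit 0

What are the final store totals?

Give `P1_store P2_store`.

Move 1: P2 pit3 -> P1=[2,3,5,4,3,5](0) P2=[2,3,3,0,5,3](0)
Move 2: P2 pit4 -> P1=[3,4,6,4,3,5](0) P2=[2,3,3,0,0,4](1)
Move 3: P1 pit2 -> P1=[3,4,0,5,4,6](1) P2=[3,4,3,0,0,4](1)
Move 4: P2 pit0 -> P1=[3,4,0,5,4,6](1) P2=[0,5,4,1,0,4](1)

Answer: 1 1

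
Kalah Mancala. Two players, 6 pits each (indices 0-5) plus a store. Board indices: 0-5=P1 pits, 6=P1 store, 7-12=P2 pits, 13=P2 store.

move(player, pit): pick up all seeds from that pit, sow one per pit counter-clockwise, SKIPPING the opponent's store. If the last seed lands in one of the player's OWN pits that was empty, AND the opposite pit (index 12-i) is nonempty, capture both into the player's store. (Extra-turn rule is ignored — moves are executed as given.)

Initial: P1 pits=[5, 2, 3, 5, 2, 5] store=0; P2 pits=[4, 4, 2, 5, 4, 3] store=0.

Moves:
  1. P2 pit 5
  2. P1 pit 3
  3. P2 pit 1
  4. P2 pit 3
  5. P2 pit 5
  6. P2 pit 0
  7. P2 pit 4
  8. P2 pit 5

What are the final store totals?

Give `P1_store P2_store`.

Answer: 1 15

Derivation:
Move 1: P2 pit5 -> P1=[6,3,3,5,2,5](0) P2=[4,4,2,5,4,0](1)
Move 2: P1 pit3 -> P1=[6,3,3,0,3,6](1) P2=[5,5,2,5,4,0](1)
Move 3: P2 pit1 -> P1=[6,3,3,0,3,6](1) P2=[5,0,3,6,5,1](2)
Move 4: P2 pit3 -> P1=[7,4,4,0,3,6](1) P2=[5,0,3,0,6,2](3)
Move 5: P2 pit5 -> P1=[8,4,4,0,3,6](1) P2=[5,0,3,0,6,0](4)
Move 6: P2 pit0 -> P1=[0,4,4,0,3,6](1) P2=[0,1,4,1,7,0](13)
Move 7: P2 pit4 -> P1=[1,5,5,1,4,6](1) P2=[0,1,4,1,0,1](14)
Move 8: P2 pit5 -> P1=[1,5,5,1,4,6](1) P2=[0,1,4,1,0,0](15)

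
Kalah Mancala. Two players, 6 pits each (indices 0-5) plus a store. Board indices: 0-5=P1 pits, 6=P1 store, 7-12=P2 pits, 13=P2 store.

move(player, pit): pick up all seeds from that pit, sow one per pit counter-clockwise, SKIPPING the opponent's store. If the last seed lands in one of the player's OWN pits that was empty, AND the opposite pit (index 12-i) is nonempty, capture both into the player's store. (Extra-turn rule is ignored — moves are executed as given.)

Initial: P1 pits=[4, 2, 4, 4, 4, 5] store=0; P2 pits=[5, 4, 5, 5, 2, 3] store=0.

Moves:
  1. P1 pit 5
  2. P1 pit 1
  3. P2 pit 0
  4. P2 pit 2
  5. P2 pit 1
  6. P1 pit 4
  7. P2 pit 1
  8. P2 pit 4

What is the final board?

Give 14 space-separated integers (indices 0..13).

Answer: 7 2 7 5 0 1 2 1 0 2 9 0 7 4

Derivation:
Move 1: P1 pit5 -> P1=[4,2,4,4,4,0](1) P2=[6,5,6,6,2,3](0)
Move 2: P1 pit1 -> P1=[4,0,5,5,4,0](1) P2=[6,5,6,6,2,3](0)
Move 3: P2 pit0 -> P1=[4,0,5,5,4,0](1) P2=[0,6,7,7,3,4](1)
Move 4: P2 pit2 -> P1=[5,1,6,5,4,0](1) P2=[0,6,0,8,4,5](2)
Move 5: P2 pit1 -> P1=[6,1,6,5,4,0](1) P2=[0,0,1,9,5,6](3)
Move 6: P1 pit4 -> P1=[6,1,6,5,0,1](2) P2=[1,1,1,9,5,6](3)
Move 7: P2 pit1 -> P1=[6,1,6,5,0,1](2) P2=[1,0,2,9,5,6](3)
Move 8: P2 pit4 -> P1=[7,2,7,5,0,1](2) P2=[1,0,2,9,0,7](4)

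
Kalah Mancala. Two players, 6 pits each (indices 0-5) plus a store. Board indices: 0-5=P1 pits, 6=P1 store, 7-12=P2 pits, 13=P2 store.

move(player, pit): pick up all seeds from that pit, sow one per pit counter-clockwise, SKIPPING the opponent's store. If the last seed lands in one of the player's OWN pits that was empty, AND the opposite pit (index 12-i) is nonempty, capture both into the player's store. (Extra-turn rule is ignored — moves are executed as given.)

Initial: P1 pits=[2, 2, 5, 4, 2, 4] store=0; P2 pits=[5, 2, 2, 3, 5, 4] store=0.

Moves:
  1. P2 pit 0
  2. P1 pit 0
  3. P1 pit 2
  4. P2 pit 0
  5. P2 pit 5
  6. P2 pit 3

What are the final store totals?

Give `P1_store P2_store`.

Move 1: P2 pit0 -> P1=[2,2,5,4,2,4](0) P2=[0,3,3,4,6,5](0)
Move 2: P1 pit0 -> P1=[0,3,6,4,2,4](0) P2=[0,3,3,4,6,5](0)
Move 3: P1 pit2 -> P1=[0,3,0,5,3,5](1) P2=[1,4,3,4,6,5](0)
Move 4: P2 pit0 -> P1=[0,3,0,5,3,5](1) P2=[0,5,3,4,6,5](0)
Move 5: P2 pit5 -> P1=[1,4,1,6,3,5](1) P2=[0,5,3,4,6,0](1)
Move 6: P2 pit3 -> P1=[2,4,1,6,3,5](1) P2=[0,5,3,0,7,1](2)

Answer: 1 2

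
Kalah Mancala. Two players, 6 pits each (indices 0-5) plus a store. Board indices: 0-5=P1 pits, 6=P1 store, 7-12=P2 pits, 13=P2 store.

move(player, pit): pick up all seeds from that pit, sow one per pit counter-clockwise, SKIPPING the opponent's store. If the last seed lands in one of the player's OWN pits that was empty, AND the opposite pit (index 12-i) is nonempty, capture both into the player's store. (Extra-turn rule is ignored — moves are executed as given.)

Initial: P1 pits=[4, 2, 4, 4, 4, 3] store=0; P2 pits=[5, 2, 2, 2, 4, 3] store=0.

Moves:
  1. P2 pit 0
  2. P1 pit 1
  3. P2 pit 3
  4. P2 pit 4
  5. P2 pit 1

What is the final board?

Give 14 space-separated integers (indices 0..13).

Answer: 5 0 6 6 4 3 0 0 0 4 1 0 6 4

Derivation:
Move 1: P2 pit0 -> P1=[4,2,4,4,4,3](0) P2=[0,3,3,3,5,4](0)
Move 2: P1 pit1 -> P1=[4,0,5,5,4,3](0) P2=[0,3,3,3,5,4](0)
Move 3: P2 pit3 -> P1=[4,0,5,5,4,3](0) P2=[0,3,3,0,6,5](1)
Move 4: P2 pit4 -> P1=[5,1,6,6,4,3](0) P2=[0,3,3,0,0,6](2)
Move 5: P2 pit1 -> P1=[5,0,6,6,4,3](0) P2=[0,0,4,1,0,6](4)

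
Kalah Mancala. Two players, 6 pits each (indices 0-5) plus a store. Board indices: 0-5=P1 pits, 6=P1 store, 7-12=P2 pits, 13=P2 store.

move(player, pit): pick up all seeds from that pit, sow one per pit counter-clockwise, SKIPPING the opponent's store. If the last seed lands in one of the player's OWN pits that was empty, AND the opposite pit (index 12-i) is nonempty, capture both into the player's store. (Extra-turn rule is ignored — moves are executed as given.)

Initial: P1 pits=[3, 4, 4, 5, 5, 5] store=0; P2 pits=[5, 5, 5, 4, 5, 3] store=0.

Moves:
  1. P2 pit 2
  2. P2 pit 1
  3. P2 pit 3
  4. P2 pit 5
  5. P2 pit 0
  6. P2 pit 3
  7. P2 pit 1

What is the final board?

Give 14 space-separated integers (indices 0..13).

Answer: 0 6 6 6 6 5 0 0 0 3 0 10 0 11

Derivation:
Move 1: P2 pit2 -> P1=[4,4,4,5,5,5](0) P2=[5,5,0,5,6,4](1)
Move 2: P2 pit1 -> P1=[4,4,4,5,5,5](0) P2=[5,0,1,6,7,5](2)
Move 3: P2 pit3 -> P1=[5,5,5,5,5,5](0) P2=[5,0,1,0,8,6](3)
Move 4: P2 pit5 -> P1=[6,6,6,6,6,5](0) P2=[5,0,1,0,8,0](4)
Move 5: P2 pit0 -> P1=[0,6,6,6,6,5](0) P2=[0,1,2,1,9,0](11)
Move 6: P2 pit3 -> P1=[0,6,6,6,6,5](0) P2=[0,1,2,0,10,0](11)
Move 7: P2 pit1 -> P1=[0,6,6,6,6,5](0) P2=[0,0,3,0,10,0](11)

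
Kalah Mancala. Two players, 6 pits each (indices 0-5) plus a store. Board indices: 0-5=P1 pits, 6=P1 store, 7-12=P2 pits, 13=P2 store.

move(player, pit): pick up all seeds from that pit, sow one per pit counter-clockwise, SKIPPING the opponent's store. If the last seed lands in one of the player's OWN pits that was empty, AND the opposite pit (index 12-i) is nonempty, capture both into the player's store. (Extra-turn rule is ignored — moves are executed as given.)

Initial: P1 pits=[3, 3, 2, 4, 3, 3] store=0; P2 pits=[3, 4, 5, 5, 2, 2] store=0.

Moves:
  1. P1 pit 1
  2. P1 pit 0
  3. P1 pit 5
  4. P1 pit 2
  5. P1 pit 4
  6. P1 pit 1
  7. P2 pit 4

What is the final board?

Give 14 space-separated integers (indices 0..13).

Answer: 0 0 0 7 0 2 9 5 6 6 0 0 3 1

Derivation:
Move 1: P1 pit1 -> P1=[3,0,3,5,4,3](0) P2=[3,4,5,5,2,2](0)
Move 2: P1 pit0 -> P1=[0,1,4,6,4,3](0) P2=[3,4,5,5,2,2](0)
Move 3: P1 pit5 -> P1=[0,1,4,6,4,0](1) P2=[4,5,5,5,2,2](0)
Move 4: P1 pit2 -> P1=[0,1,0,7,5,1](2) P2=[4,5,5,5,2,2](0)
Move 5: P1 pit4 -> P1=[0,1,0,7,0,2](3) P2=[5,6,6,5,2,2](0)
Move 6: P1 pit1 -> P1=[0,0,0,7,0,2](9) P2=[5,6,6,0,2,2](0)
Move 7: P2 pit4 -> P1=[0,0,0,7,0,2](9) P2=[5,6,6,0,0,3](1)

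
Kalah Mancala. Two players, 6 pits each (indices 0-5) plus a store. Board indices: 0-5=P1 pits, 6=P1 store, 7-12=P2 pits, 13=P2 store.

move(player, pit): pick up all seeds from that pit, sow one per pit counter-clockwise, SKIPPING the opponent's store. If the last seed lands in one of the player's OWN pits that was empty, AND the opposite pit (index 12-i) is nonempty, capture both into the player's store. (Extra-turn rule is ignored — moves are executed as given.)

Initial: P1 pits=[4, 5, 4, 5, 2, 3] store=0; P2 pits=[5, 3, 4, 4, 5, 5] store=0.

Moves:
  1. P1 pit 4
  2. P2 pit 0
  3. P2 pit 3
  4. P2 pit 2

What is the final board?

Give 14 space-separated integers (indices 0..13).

Answer: 6 6 4 5 0 4 1 0 4 0 1 8 8 2

Derivation:
Move 1: P1 pit4 -> P1=[4,5,4,5,0,4](1) P2=[5,3,4,4,5,5](0)
Move 2: P2 pit0 -> P1=[4,5,4,5,0,4](1) P2=[0,4,5,5,6,6](0)
Move 3: P2 pit3 -> P1=[5,6,4,5,0,4](1) P2=[0,4,5,0,7,7](1)
Move 4: P2 pit2 -> P1=[6,6,4,5,0,4](1) P2=[0,4,0,1,8,8](2)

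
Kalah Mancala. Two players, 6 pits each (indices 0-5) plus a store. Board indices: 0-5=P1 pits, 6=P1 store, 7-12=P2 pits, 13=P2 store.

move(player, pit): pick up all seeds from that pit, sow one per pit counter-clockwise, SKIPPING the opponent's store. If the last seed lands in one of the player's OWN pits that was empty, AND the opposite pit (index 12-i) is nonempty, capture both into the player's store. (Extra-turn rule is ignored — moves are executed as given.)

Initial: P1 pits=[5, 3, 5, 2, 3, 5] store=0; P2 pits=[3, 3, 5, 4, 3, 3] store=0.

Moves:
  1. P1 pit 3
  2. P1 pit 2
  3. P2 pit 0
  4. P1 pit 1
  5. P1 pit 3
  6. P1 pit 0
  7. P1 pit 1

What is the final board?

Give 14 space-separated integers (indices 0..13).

Move 1: P1 pit3 -> P1=[5,3,5,0,4,6](0) P2=[3,3,5,4,3,3](0)
Move 2: P1 pit2 -> P1=[5,3,0,1,5,7](1) P2=[4,3,5,4,3,3](0)
Move 3: P2 pit0 -> P1=[5,3,0,1,5,7](1) P2=[0,4,6,5,4,3](0)
Move 4: P1 pit1 -> P1=[5,0,1,2,6,7](1) P2=[0,4,6,5,4,3](0)
Move 5: P1 pit3 -> P1=[5,0,1,0,7,8](1) P2=[0,4,6,5,4,3](0)
Move 6: P1 pit0 -> P1=[0,1,2,1,8,9](1) P2=[0,4,6,5,4,3](0)
Move 7: P1 pit1 -> P1=[0,0,3,1,8,9](1) P2=[0,4,6,5,4,3](0)

Answer: 0 0 3 1 8 9 1 0 4 6 5 4 3 0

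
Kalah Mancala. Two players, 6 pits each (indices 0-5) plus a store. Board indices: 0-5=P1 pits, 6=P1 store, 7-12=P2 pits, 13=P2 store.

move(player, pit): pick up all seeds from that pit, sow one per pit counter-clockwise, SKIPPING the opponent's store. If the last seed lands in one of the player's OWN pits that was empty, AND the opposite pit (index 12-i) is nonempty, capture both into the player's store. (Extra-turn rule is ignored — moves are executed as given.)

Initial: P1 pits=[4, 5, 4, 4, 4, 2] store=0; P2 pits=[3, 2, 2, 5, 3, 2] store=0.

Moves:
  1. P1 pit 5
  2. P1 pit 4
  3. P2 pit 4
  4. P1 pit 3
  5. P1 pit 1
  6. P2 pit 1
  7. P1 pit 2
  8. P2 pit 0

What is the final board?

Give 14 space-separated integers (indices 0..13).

Move 1: P1 pit5 -> P1=[4,5,4,4,4,0](1) P2=[4,2,2,5,3,2](0)
Move 2: P1 pit4 -> P1=[4,5,4,4,0,1](2) P2=[5,3,2,5,3,2](0)
Move 3: P2 pit4 -> P1=[5,5,4,4,0,1](2) P2=[5,3,2,5,0,3](1)
Move 4: P1 pit3 -> P1=[5,5,4,0,1,2](3) P2=[6,3,2,5,0,3](1)
Move 5: P1 pit1 -> P1=[5,0,5,1,2,3](4) P2=[6,3,2,5,0,3](1)
Move 6: P2 pit1 -> P1=[5,0,5,1,2,3](4) P2=[6,0,3,6,1,3](1)
Move 7: P1 pit2 -> P1=[5,0,0,2,3,4](5) P2=[7,0,3,6,1,3](1)
Move 8: P2 pit0 -> P1=[6,0,0,2,3,4](5) P2=[0,1,4,7,2,4](2)

Answer: 6 0 0 2 3 4 5 0 1 4 7 2 4 2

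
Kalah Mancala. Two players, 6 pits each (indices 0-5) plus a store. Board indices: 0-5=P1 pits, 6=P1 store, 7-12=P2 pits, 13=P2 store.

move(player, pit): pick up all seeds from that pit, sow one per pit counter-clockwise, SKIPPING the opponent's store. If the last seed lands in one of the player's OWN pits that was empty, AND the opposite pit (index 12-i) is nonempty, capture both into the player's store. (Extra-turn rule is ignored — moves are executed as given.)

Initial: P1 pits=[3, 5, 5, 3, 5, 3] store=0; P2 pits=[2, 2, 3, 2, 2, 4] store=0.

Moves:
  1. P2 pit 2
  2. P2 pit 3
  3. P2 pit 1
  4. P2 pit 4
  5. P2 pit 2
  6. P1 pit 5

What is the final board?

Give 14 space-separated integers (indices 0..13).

Answer: 4 6 0 3 5 0 1 3 1 0 1 0 7 8

Derivation:
Move 1: P2 pit2 -> P1=[3,5,5,3,5,3](0) P2=[2,2,0,3,3,5](0)
Move 2: P2 pit3 -> P1=[3,5,5,3,5,3](0) P2=[2,2,0,0,4,6](1)
Move 3: P2 pit1 -> P1=[3,5,0,3,5,3](0) P2=[2,0,1,0,4,6](7)
Move 4: P2 pit4 -> P1=[4,6,0,3,5,3](0) P2=[2,0,1,0,0,7](8)
Move 5: P2 pit2 -> P1=[4,6,0,3,5,3](0) P2=[2,0,0,1,0,7](8)
Move 6: P1 pit5 -> P1=[4,6,0,3,5,0](1) P2=[3,1,0,1,0,7](8)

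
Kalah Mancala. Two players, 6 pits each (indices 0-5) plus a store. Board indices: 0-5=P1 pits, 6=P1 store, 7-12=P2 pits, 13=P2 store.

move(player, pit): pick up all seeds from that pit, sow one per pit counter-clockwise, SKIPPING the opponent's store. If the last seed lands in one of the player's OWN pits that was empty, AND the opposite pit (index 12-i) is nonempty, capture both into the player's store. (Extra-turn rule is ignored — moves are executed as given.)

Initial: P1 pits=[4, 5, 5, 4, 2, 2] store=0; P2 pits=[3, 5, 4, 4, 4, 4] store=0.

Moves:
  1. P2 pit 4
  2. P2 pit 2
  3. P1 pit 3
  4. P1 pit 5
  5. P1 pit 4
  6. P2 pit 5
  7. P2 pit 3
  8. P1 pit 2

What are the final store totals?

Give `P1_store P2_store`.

Move 1: P2 pit4 -> P1=[5,6,5,4,2,2](0) P2=[3,5,4,4,0,5](1)
Move 2: P2 pit2 -> P1=[5,6,5,4,2,2](0) P2=[3,5,0,5,1,6](2)
Move 3: P1 pit3 -> P1=[5,6,5,0,3,3](1) P2=[4,5,0,5,1,6](2)
Move 4: P1 pit5 -> P1=[5,6,5,0,3,0](2) P2=[5,6,0,5,1,6](2)
Move 5: P1 pit4 -> P1=[5,6,5,0,0,1](3) P2=[6,6,0,5,1,6](2)
Move 6: P2 pit5 -> P1=[6,7,6,1,1,1](3) P2=[6,6,0,5,1,0](3)
Move 7: P2 pit3 -> P1=[7,8,6,1,1,1](3) P2=[6,6,0,0,2,1](4)
Move 8: P1 pit2 -> P1=[7,8,0,2,2,2](4) P2=[7,7,0,0,2,1](4)

Answer: 4 4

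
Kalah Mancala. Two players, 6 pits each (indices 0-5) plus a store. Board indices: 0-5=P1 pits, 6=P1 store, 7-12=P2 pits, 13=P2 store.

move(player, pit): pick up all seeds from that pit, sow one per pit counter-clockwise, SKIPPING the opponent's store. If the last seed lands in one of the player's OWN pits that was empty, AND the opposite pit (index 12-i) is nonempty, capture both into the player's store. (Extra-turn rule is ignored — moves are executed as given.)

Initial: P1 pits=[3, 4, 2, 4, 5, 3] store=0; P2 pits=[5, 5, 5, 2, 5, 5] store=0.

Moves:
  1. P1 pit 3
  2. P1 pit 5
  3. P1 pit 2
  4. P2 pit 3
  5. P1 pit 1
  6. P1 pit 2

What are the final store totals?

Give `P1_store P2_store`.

Move 1: P1 pit3 -> P1=[3,4,2,0,6,4](1) P2=[6,5,5,2,5,5](0)
Move 2: P1 pit5 -> P1=[3,4,2,0,6,0](2) P2=[7,6,6,2,5,5](0)
Move 3: P1 pit2 -> P1=[3,4,0,1,7,0](2) P2=[7,6,6,2,5,5](0)
Move 4: P2 pit3 -> P1=[3,4,0,1,7,0](2) P2=[7,6,6,0,6,6](0)
Move 5: P1 pit1 -> P1=[3,0,1,2,8,0](10) P2=[0,6,6,0,6,6](0)
Move 6: P1 pit2 -> P1=[3,0,0,3,8,0](10) P2=[0,6,6,0,6,6](0)

Answer: 10 0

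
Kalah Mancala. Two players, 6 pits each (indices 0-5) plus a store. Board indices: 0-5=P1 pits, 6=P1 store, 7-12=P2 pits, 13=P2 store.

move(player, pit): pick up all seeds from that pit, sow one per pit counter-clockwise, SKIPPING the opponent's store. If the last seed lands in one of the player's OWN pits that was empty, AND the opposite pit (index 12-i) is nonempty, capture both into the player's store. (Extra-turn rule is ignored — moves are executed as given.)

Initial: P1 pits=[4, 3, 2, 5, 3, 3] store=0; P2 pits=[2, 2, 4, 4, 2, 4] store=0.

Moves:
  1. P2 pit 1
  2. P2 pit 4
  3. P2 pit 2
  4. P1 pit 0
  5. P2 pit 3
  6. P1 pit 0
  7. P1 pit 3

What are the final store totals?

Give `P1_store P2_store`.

Move 1: P2 pit1 -> P1=[4,3,2,5,3,3](0) P2=[2,0,5,5,2,4](0)
Move 2: P2 pit4 -> P1=[4,3,2,5,3,3](0) P2=[2,0,5,5,0,5](1)
Move 3: P2 pit2 -> P1=[5,3,2,5,3,3](0) P2=[2,0,0,6,1,6](2)
Move 4: P1 pit0 -> P1=[0,4,3,6,4,4](0) P2=[2,0,0,6,1,6](2)
Move 5: P2 pit3 -> P1=[1,5,4,6,4,4](0) P2=[2,0,0,0,2,7](3)
Move 6: P1 pit0 -> P1=[0,6,4,6,4,4](0) P2=[2,0,0,0,2,7](3)
Move 7: P1 pit3 -> P1=[0,6,4,0,5,5](1) P2=[3,1,1,0,2,7](3)

Answer: 1 3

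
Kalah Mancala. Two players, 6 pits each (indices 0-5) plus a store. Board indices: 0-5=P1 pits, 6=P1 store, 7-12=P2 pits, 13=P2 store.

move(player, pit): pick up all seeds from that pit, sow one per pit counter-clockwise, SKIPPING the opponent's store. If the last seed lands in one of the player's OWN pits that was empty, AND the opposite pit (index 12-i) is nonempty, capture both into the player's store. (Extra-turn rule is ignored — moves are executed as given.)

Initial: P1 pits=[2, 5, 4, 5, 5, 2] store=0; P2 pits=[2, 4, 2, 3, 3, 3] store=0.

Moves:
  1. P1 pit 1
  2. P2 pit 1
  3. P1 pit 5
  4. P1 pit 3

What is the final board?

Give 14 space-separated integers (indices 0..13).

Move 1: P1 pit1 -> P1=[2,0,5,6,6,3](1) P2=[2,4,2,3,3,3](0)
Move 2: P2 pit1 -> P1=[2,0,5,6,6,3](1) P2=[2,0,3,4,4,4](0)
Move 3: P1 pit5 -> P1=[2,0,5,6,6,0](2) P2=[3,1,3,4,4,4](0)
Move 4: P1 pit3 -> P1=[2,0,5,0,7,1](3) P2=[4,2,4,4,4,4](0)

Answer: 2 0 5 0 7 1 3 4 2 4 4 4 4 0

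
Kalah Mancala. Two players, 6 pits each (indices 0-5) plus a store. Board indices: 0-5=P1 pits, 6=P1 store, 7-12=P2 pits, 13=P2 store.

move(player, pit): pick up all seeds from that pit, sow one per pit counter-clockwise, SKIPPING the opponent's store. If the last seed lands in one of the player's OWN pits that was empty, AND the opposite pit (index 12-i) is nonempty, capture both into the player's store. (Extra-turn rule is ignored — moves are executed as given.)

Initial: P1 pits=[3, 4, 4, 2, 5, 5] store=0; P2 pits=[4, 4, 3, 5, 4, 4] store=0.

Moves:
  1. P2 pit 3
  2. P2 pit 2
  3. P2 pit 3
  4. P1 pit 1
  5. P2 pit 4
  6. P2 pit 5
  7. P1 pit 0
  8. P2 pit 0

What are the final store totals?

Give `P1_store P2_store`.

Move 1: P2 pit3 -> P1=[4,5,4,2,5,5](0) P2=[4,4,3,0,5,5](1)
Move 2: P2 pit2 -> P1=[4,5,4,2,5,5](0) P2=[4,4,0,1,6,6](1)
Move 3: P2 pit3 -> P1=[4,5,4,2,5,5](0) P2=[4,4,0,0,7,6](1)
Move 4: P1 pit1 -> P1=[4,0,5,3,6,6](1) P2=[4,4,0,0,7,6](1)
Move 5: P2 pit4 -> P1=[5,1,6,4,7,6](1) P2=[4,4,0,0,0,7](2)
Move 6: P2 pit5 -> P1=[6,2,7,5,8,7](1) P2=[4,4,0,0,0,0](3)
Move 7: P1 pit0 -> P1=[0,3,8,6,9,8](2) P2=[4,4,0,0,0,0](3)
Move 8: P2 pit0 -> P1=[0,0,8,6,9,8](2) P2=[0,5,1,1,0,0](7)

Answer: 2 7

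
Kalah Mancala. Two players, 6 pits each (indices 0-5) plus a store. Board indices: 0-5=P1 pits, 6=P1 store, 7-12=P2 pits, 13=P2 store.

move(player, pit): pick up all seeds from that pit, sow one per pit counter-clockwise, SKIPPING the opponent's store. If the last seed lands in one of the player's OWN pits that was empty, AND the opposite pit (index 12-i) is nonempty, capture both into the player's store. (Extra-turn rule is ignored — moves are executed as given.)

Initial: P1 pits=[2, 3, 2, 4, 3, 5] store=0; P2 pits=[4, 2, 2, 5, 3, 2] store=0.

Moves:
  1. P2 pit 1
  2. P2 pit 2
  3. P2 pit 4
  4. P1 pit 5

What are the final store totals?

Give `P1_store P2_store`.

Move 1: P2 pit1 -> P1=[2,3,2,4,3,5](0) P2=[4,0,3,6,3,2](0)
Move 2: P2 pit2 -> P1=[2,3,2,4,3,5](0) P2=[4,0,0,7,4,3](0)
Move 3: P2 pit4 -> P1=[3,4,2,4,3,5](0) P2=[4,0,0,7,0,4](1)
Move 4: P1 pit5 -> P1=[3,4,2,4,3,0](1) P2=[5,1,1,8,0,4](1)

Answer: 1 1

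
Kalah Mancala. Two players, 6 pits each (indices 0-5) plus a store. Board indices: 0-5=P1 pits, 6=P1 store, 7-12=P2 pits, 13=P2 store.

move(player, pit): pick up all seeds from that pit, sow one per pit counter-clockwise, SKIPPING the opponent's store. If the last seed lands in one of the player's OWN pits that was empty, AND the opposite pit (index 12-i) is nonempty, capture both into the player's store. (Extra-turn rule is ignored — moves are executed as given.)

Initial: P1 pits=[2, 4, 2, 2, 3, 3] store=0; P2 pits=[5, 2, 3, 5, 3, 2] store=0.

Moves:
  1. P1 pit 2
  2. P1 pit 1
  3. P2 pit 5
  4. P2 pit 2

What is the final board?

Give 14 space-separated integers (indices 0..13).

Answer: 0 0 1 4 5 4 0 5 2 0 6 4 0 5

Derivation:
Move 1: P1 pit2 -> P1=[2,4,0,3,4,3](0) P2=[5,2,3,5,3,2](0)
Move 2: P1 pit1 -> P1=[2,0,1,4,5,4](0) P2=[5,2,3,5,3,2](0)
Move 3: P2 pit5 -> P1=[3,0,1,4,5,4](0) P2=[5,2,3,5,3,0](1)
Move 4: P2 pit2 -> P1=[0,0,1,4,5,4](0) P2=[5,2,0,6,4,0](5)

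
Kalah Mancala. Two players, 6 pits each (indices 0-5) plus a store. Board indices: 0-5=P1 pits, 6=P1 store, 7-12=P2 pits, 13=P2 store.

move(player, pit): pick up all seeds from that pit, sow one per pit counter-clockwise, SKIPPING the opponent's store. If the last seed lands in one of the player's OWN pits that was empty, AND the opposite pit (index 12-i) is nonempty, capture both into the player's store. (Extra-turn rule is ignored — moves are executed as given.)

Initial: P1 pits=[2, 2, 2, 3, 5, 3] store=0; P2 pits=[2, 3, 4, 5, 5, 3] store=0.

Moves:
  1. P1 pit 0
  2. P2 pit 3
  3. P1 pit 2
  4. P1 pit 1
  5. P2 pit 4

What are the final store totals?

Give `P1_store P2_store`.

Move 1: P1 pit0 -> P1=[0,3,3,3,5,3](0) P2=[2,3,4,5,5,3](0)
Move 2: P2 pit3 -> P1=[1,4,3,3,5,3](0) P2=[2,3,4,0,6,4](1)
Move 3: P1 pit2 -> P1=[1,4,0,4,6,4](0) P2=[2,3,4,0,6,4](1)
Move 4: P1 pit1 -> P1=[1,0,1,5,7,5](0) P2=[2,3,4,0,6,4](1)
Move 5: P2 pit4 -> P1=[2,1,2,6,7,5](0) P2=[2,3,4,0,0,5](2)

Answer: 0 2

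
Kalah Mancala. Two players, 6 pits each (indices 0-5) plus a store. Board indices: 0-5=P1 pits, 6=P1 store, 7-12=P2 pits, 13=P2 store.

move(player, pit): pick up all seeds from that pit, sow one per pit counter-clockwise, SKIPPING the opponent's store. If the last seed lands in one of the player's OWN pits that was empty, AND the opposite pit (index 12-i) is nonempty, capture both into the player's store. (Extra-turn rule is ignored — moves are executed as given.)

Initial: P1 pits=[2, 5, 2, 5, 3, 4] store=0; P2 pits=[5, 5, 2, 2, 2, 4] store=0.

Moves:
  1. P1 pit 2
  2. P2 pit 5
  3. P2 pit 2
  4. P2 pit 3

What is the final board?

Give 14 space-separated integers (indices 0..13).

Answer: 3 6 1 6 4 4 0 5 5 0 0 4 1 2

Derivation:
Move 1: P1 pit2 -> P1=[2,5,0,6,4,4](0) P2=[5,5,2,2,2,4](0)
Move 2: P2 pit5 -> P1=[3,6,1,6,4,4](0) P2=[5,5,2,2,2,0](1)
Move 3: P2 pit2 -> P1=[3,6,1,6,4,4](0) P2=[5,5,0,3,3,0](1)
Move 4: P2 pit3 -> P1=[3,6,1,6,4,4](0) P2=[5,5,0,0,4,1](2)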